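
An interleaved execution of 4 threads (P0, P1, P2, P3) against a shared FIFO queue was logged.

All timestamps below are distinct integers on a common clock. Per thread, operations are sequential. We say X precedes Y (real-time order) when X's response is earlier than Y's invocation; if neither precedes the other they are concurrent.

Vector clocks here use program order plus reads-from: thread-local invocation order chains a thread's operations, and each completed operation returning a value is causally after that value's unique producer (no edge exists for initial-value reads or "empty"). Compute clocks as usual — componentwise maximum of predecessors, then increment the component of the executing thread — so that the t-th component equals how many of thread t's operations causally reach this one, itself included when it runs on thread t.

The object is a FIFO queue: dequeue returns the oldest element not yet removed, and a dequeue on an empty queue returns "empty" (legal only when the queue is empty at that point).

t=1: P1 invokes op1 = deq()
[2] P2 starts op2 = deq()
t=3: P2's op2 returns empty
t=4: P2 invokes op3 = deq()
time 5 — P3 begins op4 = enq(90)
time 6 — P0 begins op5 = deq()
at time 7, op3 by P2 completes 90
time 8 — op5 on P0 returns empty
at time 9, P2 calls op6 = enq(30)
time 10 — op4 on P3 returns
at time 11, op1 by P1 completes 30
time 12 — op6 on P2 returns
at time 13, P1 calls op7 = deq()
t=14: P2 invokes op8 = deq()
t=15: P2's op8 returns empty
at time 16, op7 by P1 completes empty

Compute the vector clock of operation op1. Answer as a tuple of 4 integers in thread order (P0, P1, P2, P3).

op4, invoked 5, has no incoming edges; only P3's bump applies → (0, 0, 0, 1)
op2, invoked 2, has no incoming edges; only P2's bump applies → (0, 0, 1, 0)
op5, invoked 6, has no incoming edges; only P0's bump applies → (1, 0, 0, 0)
op3, invoked 4, takes VC(op2)=(0, 0, 1, 0), VC(op4)=(0, 0, 0, 1) under max, adds 1 for P2 → (0, 0, 2, 1)
op6, invoked 9, takes VC(op3)=(0, 0, 2, 1) under max, adds 1 for P2 → (0, 0, 3, 1)
op8, invoked 14, takes VC(op6)=(0, 0, 3, 1) under max, adds 1 for P2 → (0, 0, 4, 1)
op1, invoked 1, takes VC(op6)=(0, 0, 3, 1) under max, adds 1 for P1 → (0, 1, 3, 1)
op7, invoked 13, takes VC(op1)=(0, 1, 3, 1) under max, adds 1 for P1 → (0, 2, 3, 1)
target: VC(op1) = (0, 1, 3, 1)

(0, 1, 3, 1)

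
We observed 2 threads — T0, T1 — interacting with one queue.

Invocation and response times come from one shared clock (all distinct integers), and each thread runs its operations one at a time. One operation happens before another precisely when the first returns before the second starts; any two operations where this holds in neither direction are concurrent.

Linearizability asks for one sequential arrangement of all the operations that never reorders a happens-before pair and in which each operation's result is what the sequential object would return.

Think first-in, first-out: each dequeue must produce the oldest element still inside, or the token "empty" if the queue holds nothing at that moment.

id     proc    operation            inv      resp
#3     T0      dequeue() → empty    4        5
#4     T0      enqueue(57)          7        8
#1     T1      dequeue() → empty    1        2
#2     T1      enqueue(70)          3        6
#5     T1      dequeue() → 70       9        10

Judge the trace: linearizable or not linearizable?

a witness: #1, #3, #2, #4, #5
after step 1 (#1 dequeue() → empty): queue <>
after step 2 (#3 dequeue() → empty): queue <>
after step 3 (#2 enqueue(70)): queue <70>
after step 4 (#4 enqueue(57)): queue <70,57>
after step 5 (#5 dequeue() → 70): queue <57>

linearizable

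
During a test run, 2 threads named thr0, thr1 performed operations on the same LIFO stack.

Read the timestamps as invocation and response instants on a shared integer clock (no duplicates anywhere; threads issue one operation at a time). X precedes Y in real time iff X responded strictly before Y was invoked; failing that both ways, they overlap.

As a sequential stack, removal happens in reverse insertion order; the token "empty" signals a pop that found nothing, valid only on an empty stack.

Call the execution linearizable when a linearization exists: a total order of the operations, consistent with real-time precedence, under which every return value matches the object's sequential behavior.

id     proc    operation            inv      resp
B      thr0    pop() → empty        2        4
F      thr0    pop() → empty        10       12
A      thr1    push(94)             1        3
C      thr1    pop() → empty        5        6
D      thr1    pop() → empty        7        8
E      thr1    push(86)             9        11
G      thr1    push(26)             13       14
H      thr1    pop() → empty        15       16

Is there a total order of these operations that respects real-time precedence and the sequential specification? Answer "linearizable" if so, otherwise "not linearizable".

the violation lands at event 6, C's response at time 6: events 1..5 linearize, events 1..6 do not
no legal order exists: 2 real-time-consistent candidates over 3 completed LIFO stack operations, all rejected
one such order, A, B, C, breaks at step 2 where B pop() → empty is illegal
one such order, B, A, C, breaks at step 3 where C pop() → empty is illegal

not linearizable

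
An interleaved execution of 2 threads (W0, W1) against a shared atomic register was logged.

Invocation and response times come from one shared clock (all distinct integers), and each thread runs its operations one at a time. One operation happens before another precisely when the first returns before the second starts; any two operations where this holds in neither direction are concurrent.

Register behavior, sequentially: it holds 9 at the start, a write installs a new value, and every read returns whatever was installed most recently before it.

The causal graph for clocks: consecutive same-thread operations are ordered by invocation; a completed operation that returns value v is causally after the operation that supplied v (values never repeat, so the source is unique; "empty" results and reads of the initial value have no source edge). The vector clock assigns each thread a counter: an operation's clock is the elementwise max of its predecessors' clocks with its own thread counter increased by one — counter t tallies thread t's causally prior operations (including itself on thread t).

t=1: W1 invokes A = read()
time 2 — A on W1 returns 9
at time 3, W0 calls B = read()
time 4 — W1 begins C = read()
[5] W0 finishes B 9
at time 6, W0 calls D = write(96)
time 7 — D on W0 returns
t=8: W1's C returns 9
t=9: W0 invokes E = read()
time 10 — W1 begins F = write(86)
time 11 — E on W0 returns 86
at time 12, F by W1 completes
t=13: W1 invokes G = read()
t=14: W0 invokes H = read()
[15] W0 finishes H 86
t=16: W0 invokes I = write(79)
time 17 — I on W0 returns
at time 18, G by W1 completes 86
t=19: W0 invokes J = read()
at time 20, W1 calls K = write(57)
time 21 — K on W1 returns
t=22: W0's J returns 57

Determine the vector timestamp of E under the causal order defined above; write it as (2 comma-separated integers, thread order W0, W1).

(3, 3)

A (invocation 1): nothing precedes it; W1's component alone gives (0, 1)
B (invocation 3): nothing precedes it; W0's component alone gives (1, 0)
VC(C, invoked at 4): max of VC(A)=(0, 1), then +1 on thread W1 → (0, 2)
VC(D, invoked at 6): max of VC(B)=(1, 0), then +1 on thread W0 → (2, 0)
VC(F, invoked at 10): max of VC(C)=(0, 2), then +1 on thread W1 → (0, 3)
VC(G, invoked at 13): max of VC(F)=(0, 3), then +1 on thread W1 → (0, 4)
VC(K, invoked at 20): max of VC(G)=(0, 4), then +1 on thread W1 → (0, 5)
VC(E, invoked at 9): max of VC(D)=(2, 0), VC(F)=(0, 3), then +1 on thread W0 → (3, 3)
VC(H, invoked at 14): max of VC(E)=(3, 3), VC(F)=(0, 3), then +1 on thread W0 → (4, 3)
VC(I, invoked at 16): max of VC(H)=(4, 3), then +1 on thread W0 → (5, 3)
VC(J, invoked at 19): max of VC(I)=(5, 3), VC(K)=(0, 5), then +1 on thread W0 → (6, 5)
target: VC(E) = (3, 3)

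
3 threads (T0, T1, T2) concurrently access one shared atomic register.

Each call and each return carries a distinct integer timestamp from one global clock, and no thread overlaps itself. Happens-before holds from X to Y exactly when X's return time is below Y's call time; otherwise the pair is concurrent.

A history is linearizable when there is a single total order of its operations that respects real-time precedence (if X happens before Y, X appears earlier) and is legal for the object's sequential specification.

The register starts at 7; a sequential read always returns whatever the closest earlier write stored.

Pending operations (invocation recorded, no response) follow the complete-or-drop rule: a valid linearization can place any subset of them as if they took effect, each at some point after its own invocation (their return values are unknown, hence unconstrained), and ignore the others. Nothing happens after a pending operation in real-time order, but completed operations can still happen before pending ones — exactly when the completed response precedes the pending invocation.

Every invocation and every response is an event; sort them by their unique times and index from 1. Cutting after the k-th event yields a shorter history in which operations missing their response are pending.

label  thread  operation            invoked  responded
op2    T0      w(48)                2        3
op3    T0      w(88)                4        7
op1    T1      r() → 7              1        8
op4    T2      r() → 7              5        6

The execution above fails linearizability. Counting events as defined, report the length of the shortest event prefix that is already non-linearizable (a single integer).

6

one valid order for events 1..5 is op1, op2:
after step 1 (op1 r() (pending, included)): value 7
after step 2 (op2 w(48)): value 48
event 6 — op4's response, time 6 — after it, nothing linearizes
include/drop combinations of the 2 pending operations (op1, op3) were all tried; none helps
take op2, op4 (pending dropped): step 2 already fails, because op4 r() → 7 cannot occur there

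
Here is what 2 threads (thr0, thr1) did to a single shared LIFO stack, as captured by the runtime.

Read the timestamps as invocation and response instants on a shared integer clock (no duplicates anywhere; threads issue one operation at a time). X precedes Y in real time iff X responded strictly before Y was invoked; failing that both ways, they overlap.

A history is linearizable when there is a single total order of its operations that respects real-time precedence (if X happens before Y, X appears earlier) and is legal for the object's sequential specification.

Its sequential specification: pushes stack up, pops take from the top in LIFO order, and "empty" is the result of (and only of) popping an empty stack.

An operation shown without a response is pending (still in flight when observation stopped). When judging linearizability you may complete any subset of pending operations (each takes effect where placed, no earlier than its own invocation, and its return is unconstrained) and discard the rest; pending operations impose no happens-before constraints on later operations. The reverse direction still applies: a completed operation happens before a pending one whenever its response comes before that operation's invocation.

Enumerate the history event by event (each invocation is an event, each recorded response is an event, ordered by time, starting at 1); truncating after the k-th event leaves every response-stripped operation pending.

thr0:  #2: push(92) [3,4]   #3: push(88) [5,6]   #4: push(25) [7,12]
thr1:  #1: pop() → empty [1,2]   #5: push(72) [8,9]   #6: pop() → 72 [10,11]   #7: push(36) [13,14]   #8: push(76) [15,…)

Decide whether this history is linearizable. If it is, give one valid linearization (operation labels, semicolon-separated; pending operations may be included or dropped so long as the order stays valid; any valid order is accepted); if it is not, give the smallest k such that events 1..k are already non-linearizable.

1. #1 pop() → empty, leaving stack <>
2. #2 push(92), leaving stack <92>
3. #3 push(88), leaving stack <92,88>
4. #4 push(25), leaving stack <92,88,25>
5. #5 push(72), leaving stack <92,88,25,72>
6. #6 pop() → 72, leaving stack <92,88,25>
7. #7 push(36), leaving stack <92,88,25,36>

linearizable — witness: #1; #2; #3; #4; #5; #6; #7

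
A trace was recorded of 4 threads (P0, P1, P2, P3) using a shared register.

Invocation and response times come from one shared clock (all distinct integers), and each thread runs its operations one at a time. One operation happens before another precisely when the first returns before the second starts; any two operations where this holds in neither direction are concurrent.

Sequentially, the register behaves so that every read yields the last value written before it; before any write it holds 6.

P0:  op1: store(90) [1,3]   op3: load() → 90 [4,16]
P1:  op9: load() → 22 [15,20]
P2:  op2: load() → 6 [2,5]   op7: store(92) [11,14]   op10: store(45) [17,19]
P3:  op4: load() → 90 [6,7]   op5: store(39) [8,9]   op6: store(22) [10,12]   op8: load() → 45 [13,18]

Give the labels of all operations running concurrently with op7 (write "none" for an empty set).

concurrent with op7 ([11,14]): every op whose interval crosses 11..14
op1 [1,3]: before
op2 [2,5]: before
op3 [4,16]: concurrent
op4 [6,7]: before
op5 [8,9]: before
op6 [10,12]: concurrent
op8 [13,18]: concurrent
op9 [15,20]: after
op10 [17,19]: after

op3, op6, op8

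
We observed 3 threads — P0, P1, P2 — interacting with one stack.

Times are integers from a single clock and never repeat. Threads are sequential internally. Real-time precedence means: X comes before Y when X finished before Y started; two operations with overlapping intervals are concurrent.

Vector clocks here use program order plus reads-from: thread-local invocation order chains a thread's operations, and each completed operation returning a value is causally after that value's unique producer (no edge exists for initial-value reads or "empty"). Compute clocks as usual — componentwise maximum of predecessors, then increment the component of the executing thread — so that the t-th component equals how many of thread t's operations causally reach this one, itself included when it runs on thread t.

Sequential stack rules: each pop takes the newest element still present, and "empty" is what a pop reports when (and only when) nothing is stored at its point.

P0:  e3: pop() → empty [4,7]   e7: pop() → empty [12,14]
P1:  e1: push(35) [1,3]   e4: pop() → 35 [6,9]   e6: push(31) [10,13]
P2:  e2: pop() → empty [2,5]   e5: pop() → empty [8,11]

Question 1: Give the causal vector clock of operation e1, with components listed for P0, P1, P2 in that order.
(0, 1, 0)

VC(e2, invoked at 2): no causal predecessors; +1 on P2 → (0, 0, 1)
VC(e1, invoked at 1): no causal predecessors; +1 on P1 → (0, 1, 0)
VC(e3, invoked at 4): no causal predecessors; +1 on P0 → (1, 0, 0)
VC(e5, invoked at 8): max of VC(e2)=(0, 0, 1), then +1 on thread P2 → (0, 0, 2)
VC(e4, invoked at 6): max of VC(e1)=(0, 1, 0), then +1 on thread P1 → (0, 2, 0)
VC(e7, invoked at 12): max of VC(e3)=(1, 0, 0), then +1 on thread P0 → (2, 0, 0)
VC(e6, invoked at 10): max of VC(e4)=(0, 2, 0), then +1 on thread P1 → (0, 3, 0)
target: VC(e1) = (0, 1, 0)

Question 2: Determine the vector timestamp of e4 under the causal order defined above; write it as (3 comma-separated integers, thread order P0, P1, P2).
(0, 2, 0)

e2, invoked 2, has no incoming edges; only P2's bump applies → (0, 0, 1)
e1, invoked 1, has no incoming edges; only P1's bump applies → (0, 1, 0)
e3, invoked 4, has no incoming edges; only P0's bump applies → (1, 0, 0)
merge at e5 (invoked 8): VC(e2)=(0, 0, 1), own-thread bump on P2 → (0, 0, 2)
merge at e4 (invoked 6): VC(e1)=(0, 1, 0), own-thread bump on P1 → (0, 2, 0)
merge at e7 (invoked 12): VC(e3)=(1, 0, 0), own-thread bump on P0 → (2, 0, 0)
merge at e6 (invoked 10): VC(e4)=(0, 2, 0), own-thread bump on P1 → (0, 3, 0)
target: VC(e4) = (0, 2, 0)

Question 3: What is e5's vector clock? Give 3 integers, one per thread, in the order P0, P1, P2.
(0, 0, 2)

no predecessors for e2 (invoked 2): P2 increments from zero → (0, 0, 1)
no predecessors for e1 (invoked 1): P1 increments from zero → (0, 1, 0)
no predecessors for e3 (invoked 4): P0 increments from zero → (1, 0, 0)
invoked at 8, e5 merges VC(e2)=(0, 0, 1) and bumps P2's slot → (0, 0, 2)
invoked at 6, e4 merges VC(e1)=(0, 1, 0) and bumps P1's slot → (0, 2, 0)
invoked at 12, e7 merges VC(e3)=(1, 0, 0) and bumps P0's slot → (2, 0, 0)
invoked at 10, e6 merges VC(e4)=(0, 2, 0) and bumps P1's slot → (0, 3, 0)
target: VC(e5) = (0, 0, 2)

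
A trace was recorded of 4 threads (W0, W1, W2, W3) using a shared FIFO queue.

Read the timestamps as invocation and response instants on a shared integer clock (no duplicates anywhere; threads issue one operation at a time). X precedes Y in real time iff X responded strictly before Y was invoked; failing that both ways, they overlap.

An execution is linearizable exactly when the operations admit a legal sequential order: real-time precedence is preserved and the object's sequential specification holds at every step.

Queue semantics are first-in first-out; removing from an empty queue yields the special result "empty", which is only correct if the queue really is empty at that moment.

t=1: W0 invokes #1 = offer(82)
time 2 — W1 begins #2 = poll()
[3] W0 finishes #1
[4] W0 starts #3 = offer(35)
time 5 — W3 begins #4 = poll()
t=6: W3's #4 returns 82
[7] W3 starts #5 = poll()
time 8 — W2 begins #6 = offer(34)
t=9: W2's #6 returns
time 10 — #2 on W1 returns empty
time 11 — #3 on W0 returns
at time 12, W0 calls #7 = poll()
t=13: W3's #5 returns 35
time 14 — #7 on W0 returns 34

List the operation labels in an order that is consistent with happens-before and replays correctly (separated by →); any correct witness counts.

#1 → #3 → #4 → #5 → #2 → #6 → #7

step 1: #1 offer(82) — queue <82>
step 2: #3 offer(35) — queue <82,35>
step 3: #4 poll() → 82 — queue <35>
step 4: #5 poll() → 35 — queue <>
step 5: #2 poll() → empty — queue <>
step 6: #6 offer(34) — queue <34>
step 7: #7 poll() → 34 — queue <>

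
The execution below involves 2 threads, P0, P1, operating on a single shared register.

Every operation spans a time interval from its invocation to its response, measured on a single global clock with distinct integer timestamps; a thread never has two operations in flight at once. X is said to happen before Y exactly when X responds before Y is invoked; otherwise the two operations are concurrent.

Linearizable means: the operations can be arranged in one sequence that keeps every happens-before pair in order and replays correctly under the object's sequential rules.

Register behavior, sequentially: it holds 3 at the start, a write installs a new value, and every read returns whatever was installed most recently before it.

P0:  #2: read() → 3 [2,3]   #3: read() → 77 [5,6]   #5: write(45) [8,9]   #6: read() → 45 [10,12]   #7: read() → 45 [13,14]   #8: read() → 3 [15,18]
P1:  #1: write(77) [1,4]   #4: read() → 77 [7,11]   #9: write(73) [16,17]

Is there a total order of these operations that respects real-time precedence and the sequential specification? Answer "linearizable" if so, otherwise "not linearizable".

the violation lands at event 18, #8's response at time 18: events 1..17 linearize, events 1..18 do not
all 12 real-time-respecting orders fail — 9 completed register operations, no legal replay
one such order, #1, #2, #3, #4, #5, #6, #7, #8, #9, breaks at step 2 where #2 read() → 3 is illegal
one such order, #1, #2, #3, #4, #5, #6, #7, #9, #8, breaks at step 2 where #2 read() → 3 is illegal

not linearizable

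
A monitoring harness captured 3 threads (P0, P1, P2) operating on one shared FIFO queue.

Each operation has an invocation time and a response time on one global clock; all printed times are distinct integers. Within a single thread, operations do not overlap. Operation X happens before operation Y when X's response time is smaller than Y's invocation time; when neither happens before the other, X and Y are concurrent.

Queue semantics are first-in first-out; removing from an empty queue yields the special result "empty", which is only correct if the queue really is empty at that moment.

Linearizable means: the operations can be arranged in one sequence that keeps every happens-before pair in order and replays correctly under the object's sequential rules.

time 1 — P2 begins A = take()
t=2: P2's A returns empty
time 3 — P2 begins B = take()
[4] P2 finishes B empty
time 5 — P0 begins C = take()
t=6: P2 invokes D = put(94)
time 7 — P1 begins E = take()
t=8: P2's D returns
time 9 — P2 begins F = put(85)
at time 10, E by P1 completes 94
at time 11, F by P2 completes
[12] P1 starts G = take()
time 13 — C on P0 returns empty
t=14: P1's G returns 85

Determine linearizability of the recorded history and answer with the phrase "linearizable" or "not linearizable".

linearizable

a witness: A, B, C, D, E, F, G
step 1: A take() → empty — queue <>
step 2: B take() → empty — queue <>
step 3: C take() → empty — queue <>
step 4: D put(94) — queue <94>
step 5: E take() → 94 — queue <>
step 6: F put(85) — queue <85>
step 7: G take() → 85 — queue <>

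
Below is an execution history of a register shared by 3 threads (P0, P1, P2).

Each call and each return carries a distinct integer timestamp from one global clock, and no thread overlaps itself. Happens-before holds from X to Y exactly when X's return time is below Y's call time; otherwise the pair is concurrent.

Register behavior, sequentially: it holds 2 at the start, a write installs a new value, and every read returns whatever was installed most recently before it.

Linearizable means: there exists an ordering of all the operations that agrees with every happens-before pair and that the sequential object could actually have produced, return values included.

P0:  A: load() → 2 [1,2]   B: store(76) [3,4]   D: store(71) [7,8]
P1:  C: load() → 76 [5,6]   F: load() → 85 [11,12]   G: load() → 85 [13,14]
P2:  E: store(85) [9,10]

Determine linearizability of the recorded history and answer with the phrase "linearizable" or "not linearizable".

one valid linearization: A, B, C, D, E, F, G
step 1: A load() → 2 — value 2
step 2: B store(76) — value 76
step 3: C load() → 76 — value 76
step 4: D store(71) — value 71
step 5: E store(85) — value 85
step 6: F load() → 85 — value 85
step 7: G load() → 85 — value 85

linearizable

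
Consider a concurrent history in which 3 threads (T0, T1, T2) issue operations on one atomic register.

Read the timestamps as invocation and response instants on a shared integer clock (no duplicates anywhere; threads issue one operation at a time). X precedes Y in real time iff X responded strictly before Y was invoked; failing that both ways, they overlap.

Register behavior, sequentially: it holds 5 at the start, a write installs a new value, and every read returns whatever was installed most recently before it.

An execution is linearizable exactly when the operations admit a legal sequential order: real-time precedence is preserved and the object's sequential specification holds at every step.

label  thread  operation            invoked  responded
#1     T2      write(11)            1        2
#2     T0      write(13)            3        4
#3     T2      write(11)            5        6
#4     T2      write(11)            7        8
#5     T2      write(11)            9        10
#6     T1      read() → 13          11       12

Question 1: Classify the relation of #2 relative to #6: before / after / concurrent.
#2 spans [3,4], #6 spans [11,12]
resp(#2)=4 < inv(#6)=11

before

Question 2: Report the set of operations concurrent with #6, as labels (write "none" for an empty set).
#6 spans [11,12]: anything still running between times 11 and 12 counts as concurrent
#1 [1,2]: before
#2 [3,4]: before
#3 [5,6]: before
#4 [7,8]: before
#5 [9,10]: before

none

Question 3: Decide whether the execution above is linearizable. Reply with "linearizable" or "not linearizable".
prefix check: 1..11 passes, 1..12 fails once #6's time-12 response joins
a single order respects real time; the 6 completed atomic register operations fail replay along it
sample order #1, #2, #3, #4, #5, #6 stalls at step 6 — #6 read() → 13 has no legal effect

not linearizable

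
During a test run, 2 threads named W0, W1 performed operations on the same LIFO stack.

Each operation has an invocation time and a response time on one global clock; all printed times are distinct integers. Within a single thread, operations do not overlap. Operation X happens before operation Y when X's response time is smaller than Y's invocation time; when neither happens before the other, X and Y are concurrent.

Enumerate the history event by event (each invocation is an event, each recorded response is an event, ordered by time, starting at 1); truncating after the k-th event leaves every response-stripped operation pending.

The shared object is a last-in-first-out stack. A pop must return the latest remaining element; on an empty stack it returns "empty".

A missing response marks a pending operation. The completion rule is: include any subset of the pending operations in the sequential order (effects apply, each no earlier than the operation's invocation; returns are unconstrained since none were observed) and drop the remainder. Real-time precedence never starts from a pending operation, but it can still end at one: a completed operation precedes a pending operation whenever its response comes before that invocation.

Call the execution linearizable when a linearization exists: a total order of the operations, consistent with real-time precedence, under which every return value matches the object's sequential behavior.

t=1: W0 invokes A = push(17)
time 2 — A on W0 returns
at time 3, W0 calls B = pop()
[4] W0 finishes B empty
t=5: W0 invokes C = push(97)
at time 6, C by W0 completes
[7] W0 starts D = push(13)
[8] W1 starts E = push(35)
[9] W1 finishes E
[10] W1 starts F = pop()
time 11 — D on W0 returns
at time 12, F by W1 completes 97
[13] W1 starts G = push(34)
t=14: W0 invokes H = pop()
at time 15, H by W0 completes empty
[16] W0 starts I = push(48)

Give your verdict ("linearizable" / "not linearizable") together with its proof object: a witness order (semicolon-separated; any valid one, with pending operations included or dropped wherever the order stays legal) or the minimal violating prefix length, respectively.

already the first 4 events (up to B's response at time 4) admit no linearization; the first 3 still do
exhaustive check: the 2 completed LIFO stack ops admit one real-time order; illegal
one such order, A, B, breaks at step 2 where B pop() → empty is illegal

not linearizable — minimal violating prefix: 4 events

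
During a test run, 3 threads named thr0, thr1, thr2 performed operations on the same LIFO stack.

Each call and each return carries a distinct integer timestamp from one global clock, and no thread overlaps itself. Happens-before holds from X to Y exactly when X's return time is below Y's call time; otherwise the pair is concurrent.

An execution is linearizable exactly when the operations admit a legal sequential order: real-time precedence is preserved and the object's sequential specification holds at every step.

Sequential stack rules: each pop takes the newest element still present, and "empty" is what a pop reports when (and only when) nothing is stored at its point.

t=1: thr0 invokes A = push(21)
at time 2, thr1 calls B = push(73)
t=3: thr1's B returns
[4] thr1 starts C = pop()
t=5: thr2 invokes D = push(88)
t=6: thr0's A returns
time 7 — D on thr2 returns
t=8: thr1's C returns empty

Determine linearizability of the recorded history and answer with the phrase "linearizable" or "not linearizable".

not linearizable

cut after 7 events: linearizable; cut after 8 events (C responds, time 8): not linearizable
checked exhaustively: 8 real-time-consistent orders of 4 completed operations, zero legal LIFO stack replays
e.g. A, B, C, D: illegal at step 3, since C pop() → empty cannot apply there
e.g. A, B, D, C: illegal at step 4, since C pop() → empty cannot apply there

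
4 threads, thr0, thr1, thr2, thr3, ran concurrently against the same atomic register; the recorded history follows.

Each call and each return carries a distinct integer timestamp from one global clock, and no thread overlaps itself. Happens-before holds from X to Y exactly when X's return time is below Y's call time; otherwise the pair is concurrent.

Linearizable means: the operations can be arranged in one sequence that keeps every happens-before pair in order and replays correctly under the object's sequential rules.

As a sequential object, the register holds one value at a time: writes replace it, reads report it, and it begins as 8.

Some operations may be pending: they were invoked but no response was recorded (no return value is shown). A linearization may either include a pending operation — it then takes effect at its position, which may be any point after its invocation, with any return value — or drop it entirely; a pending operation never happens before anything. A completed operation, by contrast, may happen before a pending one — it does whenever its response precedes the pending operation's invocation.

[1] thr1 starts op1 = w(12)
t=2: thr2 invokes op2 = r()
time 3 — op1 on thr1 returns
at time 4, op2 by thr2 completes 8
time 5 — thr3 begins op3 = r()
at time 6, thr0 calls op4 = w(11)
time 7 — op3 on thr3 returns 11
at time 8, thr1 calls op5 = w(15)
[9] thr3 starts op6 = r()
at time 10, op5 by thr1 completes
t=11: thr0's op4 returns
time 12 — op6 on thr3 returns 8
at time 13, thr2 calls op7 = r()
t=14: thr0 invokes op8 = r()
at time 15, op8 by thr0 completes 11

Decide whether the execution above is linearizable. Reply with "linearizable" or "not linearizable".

the violation lands at event 12, op6's response at time 12: events 1..11 linearize, events 1..12 do not
6 completed operations, 16 real-time-consistent orders — every atomic register replay fails
sample order op1, op2, op3, op4, op5, op6 stalls at step 2 — op2 r() → 8 has no legal effect
sample order op1, op2, op3, op4, op6, op5 stalls at step 2 — op2 r() → 8 has no legal effect

not linearizable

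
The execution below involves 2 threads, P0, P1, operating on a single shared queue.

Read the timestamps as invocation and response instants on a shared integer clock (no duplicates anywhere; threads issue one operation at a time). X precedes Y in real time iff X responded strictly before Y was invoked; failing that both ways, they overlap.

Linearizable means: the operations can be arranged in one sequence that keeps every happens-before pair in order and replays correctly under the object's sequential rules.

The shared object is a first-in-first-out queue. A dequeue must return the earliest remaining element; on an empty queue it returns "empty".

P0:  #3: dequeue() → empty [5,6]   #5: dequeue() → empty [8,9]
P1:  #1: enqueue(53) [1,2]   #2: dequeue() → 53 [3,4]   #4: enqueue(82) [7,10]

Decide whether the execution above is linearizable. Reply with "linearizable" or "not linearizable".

one valid linearization: #1, #2, #3, #5, #4
1. #1 enqueue(53), leaving queue <53>
2. #2 dequeue() → 53, leaving queue <>
3. #3 dequeue() → empty, leaving queue <>
4. #5 dequeue() → empty, leaving queue <>
5. #4 enqueue(82), leaving queue <82>

linearizable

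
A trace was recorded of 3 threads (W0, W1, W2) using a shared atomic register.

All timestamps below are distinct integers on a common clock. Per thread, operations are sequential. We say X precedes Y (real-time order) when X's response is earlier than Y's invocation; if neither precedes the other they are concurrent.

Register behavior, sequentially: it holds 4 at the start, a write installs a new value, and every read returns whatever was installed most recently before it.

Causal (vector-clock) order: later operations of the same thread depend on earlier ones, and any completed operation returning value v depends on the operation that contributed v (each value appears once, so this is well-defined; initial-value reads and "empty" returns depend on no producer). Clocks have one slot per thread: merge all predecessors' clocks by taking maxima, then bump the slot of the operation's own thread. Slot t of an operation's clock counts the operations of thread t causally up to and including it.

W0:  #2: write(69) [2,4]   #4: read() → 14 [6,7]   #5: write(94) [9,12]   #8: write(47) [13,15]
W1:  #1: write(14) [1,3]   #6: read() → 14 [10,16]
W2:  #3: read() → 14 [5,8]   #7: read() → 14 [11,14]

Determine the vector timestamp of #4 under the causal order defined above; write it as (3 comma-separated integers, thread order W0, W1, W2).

(2, 1, 0)

no predecessors for #1 (invoked 1): W1 increments from zero → (0, 1, 0)
no predecessors for #2 (invoked 2): W0 increments from zero → (1, 0, 0)
invoked at 5, #3 merges VC(#1)=(0, 1, 0) and bumps W2's slot → (0, 1, 1)
invoked at 10, #6 merges VC(#1)=(0, 1, 0) and bumps W1's slot → (0, 2, 0)
invoked at 11, #7 merges VC(#1)=(0, 1, 0), VC(#3)=(0, 1, 1) and bumps W2's slot → (0, 1, 2)
invoked at 6, #4 merges VC(#1)=(0, 1, 0), VC(#2)=(1, 0, 0) and bumps W0's slot → (2, 1, 0)
invoked at 9, #5 merges VC(#4)=(2, 1, 0) and bumps W0's slot → (3, 1, 0)
invoked at 13, #8 merges VC(#5)=(3, 1, 0) and bumps W0's slot → (4, 1, 0)
target: VC(#4) = (2, 1, 0)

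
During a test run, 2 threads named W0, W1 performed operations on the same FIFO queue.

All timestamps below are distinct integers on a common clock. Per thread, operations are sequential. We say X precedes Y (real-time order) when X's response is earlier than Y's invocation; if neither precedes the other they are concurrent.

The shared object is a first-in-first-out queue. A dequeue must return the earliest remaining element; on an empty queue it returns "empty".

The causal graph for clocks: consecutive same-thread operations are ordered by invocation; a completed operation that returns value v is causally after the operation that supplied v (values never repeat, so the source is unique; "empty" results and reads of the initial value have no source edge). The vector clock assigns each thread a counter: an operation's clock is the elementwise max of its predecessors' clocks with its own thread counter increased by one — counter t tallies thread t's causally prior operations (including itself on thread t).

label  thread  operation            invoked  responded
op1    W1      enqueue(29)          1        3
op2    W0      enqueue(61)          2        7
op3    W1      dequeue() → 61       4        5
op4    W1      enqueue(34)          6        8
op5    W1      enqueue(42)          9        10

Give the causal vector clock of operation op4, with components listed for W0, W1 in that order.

invoked at 1, op1 has no predecessors; its own W1 bump gives (0, 1)
invoked at 2, op2 has no predecessors; its own W0 bump gives (1, 0)
op3, invoked 4, takes VC(op1)=(0, 1), VC(op2)=(1, 0) under max, adds 1 for W1 → (1, 2)
op4, invoked 6, takes VC(op3)=(1, 2) under max, adds 1 for W1 → (1, 3)
op5, invoked 9, takes VC(op4)=(1, 3) under max, adds 1 for W1 → (1, 4)
target: VC(op4) = (1, 3)

(1, 3)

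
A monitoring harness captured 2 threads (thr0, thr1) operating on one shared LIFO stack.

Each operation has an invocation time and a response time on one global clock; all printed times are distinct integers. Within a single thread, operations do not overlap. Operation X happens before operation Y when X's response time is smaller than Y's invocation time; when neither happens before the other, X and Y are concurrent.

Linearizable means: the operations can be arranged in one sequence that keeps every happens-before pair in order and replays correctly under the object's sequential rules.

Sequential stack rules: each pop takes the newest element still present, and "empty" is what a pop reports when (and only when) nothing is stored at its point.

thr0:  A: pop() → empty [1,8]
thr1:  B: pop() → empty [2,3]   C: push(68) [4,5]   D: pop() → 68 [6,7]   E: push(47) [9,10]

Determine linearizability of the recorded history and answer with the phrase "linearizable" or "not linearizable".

linearizable

a witness: A, B, C, D, E
step 1: A pop() → empty — stack <>
step 2: B pop() → empty — stack <>
step 3: C push(68) — stack <68>
step 4: D pop() → 68 — stack <>
step 5: E push(47) — stack <47>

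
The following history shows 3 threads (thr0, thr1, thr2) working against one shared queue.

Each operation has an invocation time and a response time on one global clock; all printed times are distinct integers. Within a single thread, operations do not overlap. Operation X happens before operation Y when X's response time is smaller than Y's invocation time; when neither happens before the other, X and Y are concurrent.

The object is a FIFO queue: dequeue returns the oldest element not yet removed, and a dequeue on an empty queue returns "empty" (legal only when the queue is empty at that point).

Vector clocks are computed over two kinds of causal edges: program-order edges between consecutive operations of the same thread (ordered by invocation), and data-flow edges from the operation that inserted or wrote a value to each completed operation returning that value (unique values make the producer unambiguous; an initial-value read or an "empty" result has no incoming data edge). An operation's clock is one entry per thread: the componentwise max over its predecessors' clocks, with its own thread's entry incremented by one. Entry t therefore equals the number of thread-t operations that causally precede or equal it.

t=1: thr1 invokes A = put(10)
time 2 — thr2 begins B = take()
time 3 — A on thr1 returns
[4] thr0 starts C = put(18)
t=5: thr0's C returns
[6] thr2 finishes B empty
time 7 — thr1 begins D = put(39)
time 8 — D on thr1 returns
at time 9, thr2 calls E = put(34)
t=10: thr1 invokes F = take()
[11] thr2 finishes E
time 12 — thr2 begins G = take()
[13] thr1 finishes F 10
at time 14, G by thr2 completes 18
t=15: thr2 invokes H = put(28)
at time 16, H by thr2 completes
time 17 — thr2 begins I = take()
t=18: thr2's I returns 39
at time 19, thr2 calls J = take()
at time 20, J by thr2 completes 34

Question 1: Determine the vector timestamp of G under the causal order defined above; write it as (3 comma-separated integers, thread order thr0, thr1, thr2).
Answer: (1, 0, 3)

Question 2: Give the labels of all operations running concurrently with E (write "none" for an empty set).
Answer: F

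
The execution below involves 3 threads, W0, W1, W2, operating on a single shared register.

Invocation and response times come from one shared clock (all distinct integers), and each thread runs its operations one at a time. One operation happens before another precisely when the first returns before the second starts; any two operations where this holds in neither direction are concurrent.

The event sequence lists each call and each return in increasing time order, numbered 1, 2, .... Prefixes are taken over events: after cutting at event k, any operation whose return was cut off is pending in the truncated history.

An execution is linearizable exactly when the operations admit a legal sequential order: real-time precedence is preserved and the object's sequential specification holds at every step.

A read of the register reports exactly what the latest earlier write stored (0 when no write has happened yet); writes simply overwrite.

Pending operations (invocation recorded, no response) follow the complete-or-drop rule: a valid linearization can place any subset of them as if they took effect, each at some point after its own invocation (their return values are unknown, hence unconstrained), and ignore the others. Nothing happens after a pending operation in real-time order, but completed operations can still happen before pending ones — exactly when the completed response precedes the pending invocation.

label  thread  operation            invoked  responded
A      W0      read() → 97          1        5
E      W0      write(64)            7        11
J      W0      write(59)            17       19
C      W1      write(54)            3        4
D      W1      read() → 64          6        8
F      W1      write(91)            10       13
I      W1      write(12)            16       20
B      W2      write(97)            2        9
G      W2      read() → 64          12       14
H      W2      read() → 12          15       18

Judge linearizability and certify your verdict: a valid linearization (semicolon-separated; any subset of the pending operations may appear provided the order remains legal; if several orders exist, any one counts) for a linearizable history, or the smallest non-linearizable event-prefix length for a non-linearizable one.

linearizable — witness: B; A; C; E; D; G; F; I; H; J

step 1: B write(97) — value 97
step 2: A read() → 97 — value 97
step 3: C write(54) — value 54
step 4: E write(64) — value 64
step 5: D read() → 64 — value 64
step 6: G read() → 64 — value 64
step 7: F write(91) — value 91
step 8: I write(12) — value 12
step 9: H read() → 12 — value 12
step 10: J write(59) — value 59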